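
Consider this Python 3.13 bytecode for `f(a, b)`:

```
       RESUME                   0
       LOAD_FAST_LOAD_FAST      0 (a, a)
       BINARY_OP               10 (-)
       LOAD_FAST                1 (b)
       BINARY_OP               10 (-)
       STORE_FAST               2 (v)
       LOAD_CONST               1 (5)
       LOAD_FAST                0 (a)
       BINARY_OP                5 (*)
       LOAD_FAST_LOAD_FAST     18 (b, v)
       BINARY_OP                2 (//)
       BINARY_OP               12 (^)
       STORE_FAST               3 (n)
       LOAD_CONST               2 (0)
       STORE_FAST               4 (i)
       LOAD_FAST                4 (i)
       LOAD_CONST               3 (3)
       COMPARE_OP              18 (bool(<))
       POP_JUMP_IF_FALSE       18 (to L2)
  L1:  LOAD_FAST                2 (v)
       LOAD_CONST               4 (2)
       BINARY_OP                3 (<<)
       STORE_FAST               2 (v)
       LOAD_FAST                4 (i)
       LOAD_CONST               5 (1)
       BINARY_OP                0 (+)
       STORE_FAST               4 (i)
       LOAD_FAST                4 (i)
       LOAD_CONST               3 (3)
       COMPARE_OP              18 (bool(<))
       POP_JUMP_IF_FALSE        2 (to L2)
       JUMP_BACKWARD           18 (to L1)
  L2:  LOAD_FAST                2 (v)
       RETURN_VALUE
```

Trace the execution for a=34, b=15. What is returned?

-960

LOAD_FAST_LOAD_FAST a,a → push 34,34. Stack: [34, 34]
BINARY_OP - → 34 - 34 = 0. Stack: [0]
LOAD_FAST b → push 15. Stack: [0, 15]
BINARY_OP - → 0 - 15 = -15. Stack: [-15]
STORE_FAST v → v=-15. Stack: []
LOAD_CONST → push 5. Stack: [5]
LOAD_FAST a → push 34. Stack: [5, 34]
BINARY_OP * → 5 * 34 = 170. Stack: [170]
LOAD_FAST_LOAD_FAST b,v → push 15,-15. Stack: [170, 15, -15]
BINARY_OP // → 15 // -15 = -1. Stack: [170, -1]
BINARY_OP ^ → 170 ^ -1 = -171. Stack: [-171]
STORE_FAST n → n=-171. Stack: []
LOAD_CONST → push 0. Stack: [0]
STORE_FAST i → i=0. Stack: []
LOAD_FAST i → push 0. Stack: [0]
LOAD_CONST → push 3. Stack: [0, 3]
COMPARE_OP bool(<) → 0 vs 3 = True. Stack: [True]
POP_JUMP_IF_FALSE → pop True; no jump. Stack: []
LOAD_FAST v → push -15. Stack: [-15]
LOAD_CONST → push 2. Stack: [-15, 2]
BINARY_OP << → -15 << 2 = -60. Stack: [-60]
STORE_FAST v → v=-60. Stack: []
LOAD_FAST i → push 0. Stack: [0]
LOAD_CONST → push 1. Stack: [0, 1]
BINARY_OP + → 0 + 1 = 1. Stack: [1]
STORE_FAST i → i=1. Stack: []
LOAD_FAST i → push 1. Stack: [1]
LOAD_CONST → push 3. Stack: [1, 3]
COMPARE_OP bool(<) → 1 vs 3 = True. Stack: [True]
POP_JUMP_IF_FALSE → pop True; no jump. Stack: []
LOAD_FAST v → push -60. Stack: [-60]
LOAD_CONST → push 2. Stack: [-60, 2]
BINARY_OP << → -60 << 2 = -240. Stack: [-240]
STORE_FAST v → v=-240. Stack: []
LOAD_FAST i → push 1. Stack: [1]
LOAD_CONST → push 1. Stack: [1, 1]
BINARY_OP + → 1 + 1 = 2. Stack: [2]
STORE_FAST i → i=2. Stack: []
LOAD_FAST i → push 2. Stack: [2]
LOAD_CONST → push 3. Stack: [2, 3]
COMPARE_OP bool(<) → 2 vs 3 = True. Stack: [True]
POP_JUMP_IF_FALSE → pop True; no jump. Stack: []
LOAD_FAST v → push -240. Stack: [-240]
LOAD_CONST → push 2. Stack: [-240, 2]
BINARY_OP << → -240 << 2 = -960. Stack: [-960]
STORE_FAST v → v=-960. Stack: []
LOAD_FAST i → push 2. Stack: [2]
LOAD_CONST → push 1. Stack: [2, 1]
BINARY_OP + → 2 + 1 = 3. Stack: [3]
STORE_FAST i → i=3. Stack: []
LOAD_FAST i → push 3. Stack: [3]
LOAD_CONST → push 3. Stack: [3, 3]
COMPARE_OP bool(<) → 3 vs 3 = False. Stack: [False]
POP_JUMP_IF_FALSE → pop False; jump. Stack: []
LOAD_FAST v → push -960. Stack: [-960]
RETURN_VALUE → return -960.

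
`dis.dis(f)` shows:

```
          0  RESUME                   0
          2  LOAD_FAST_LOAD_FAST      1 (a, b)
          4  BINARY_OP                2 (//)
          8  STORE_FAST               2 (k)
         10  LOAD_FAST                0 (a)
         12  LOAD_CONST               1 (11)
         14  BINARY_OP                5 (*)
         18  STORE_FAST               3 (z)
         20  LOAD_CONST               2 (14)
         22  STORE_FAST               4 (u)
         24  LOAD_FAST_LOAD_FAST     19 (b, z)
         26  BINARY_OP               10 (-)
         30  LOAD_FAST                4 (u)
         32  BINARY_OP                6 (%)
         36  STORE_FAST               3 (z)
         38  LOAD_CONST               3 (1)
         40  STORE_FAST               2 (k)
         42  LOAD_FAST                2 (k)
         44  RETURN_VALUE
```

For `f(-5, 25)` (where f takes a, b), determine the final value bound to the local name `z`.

LOAD_FAST_LOAD_FAST a,b → push -5,25. Stack: [-5, 25]
BINARY_OP // → -5 // 25 = -1. Stack: [-1]
STORE_FAST k → k=-1. Stack: []
LOAD_FAST a → push -5. Stack: [-5]
LOAD_CONST → push 11. Stack: [-5, 11]
BINARY_OP * → -5 * 11 = -55. Stack: [-55]
STORE_FAST z → z=-55. Stack: []
LOAD_CONST → push 14. Stack: [14]
STORE_FAST u → u=14. Stack: []
LOAD_FAST_LOAD_FAST b,z → push 25,-55. Stack: [25, -55]
BINARY_OP - → 25 - -55 = 80. Stack: [80]
LOAD_FAST u → push 14. Stack: [80, 14]
BINARY_OP % → 80 % 14 = 10. Stack: [10]
STORE_FAST z → z=10. Stack: []
LOAD_CONST → push 1. Stack: [1]
STORE_FAST k → k=1. Stack: []
LOAD_FAST k → push 1. Stack: [1]
RETURN_VALUE → return 1.

10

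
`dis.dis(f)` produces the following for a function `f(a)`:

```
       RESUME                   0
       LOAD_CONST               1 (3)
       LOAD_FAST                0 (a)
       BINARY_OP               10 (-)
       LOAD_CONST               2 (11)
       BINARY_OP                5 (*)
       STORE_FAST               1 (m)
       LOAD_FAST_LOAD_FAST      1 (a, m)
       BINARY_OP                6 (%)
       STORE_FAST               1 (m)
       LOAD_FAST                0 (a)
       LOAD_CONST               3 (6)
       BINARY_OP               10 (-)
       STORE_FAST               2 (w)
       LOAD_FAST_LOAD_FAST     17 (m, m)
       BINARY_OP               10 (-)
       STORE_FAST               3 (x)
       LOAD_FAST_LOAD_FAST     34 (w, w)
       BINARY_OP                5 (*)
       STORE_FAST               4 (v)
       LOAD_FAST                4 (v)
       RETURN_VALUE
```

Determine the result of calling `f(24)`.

LOAD_CONST → push 3. Stack: [3]
LOAD_FAST a → push 24. Stack: [3, 24]
BINARY_OP - → 3 - 24 = -21. Stack: [-21]
LOAD_CONST → push 11. Stack: [-21, 11]
BINARY_OP * → -21 * 11 = -231. Stack: [-231]
STORE_FAST m → m=-231. Stack: []
LOAD_FAST_LOAD_FAST a,m → push 24,-231. Stack: [24, -231]
BINARY_OP % → 24 % -231 = -207. Stack: [-207]
STORE_FAST m → m=-207. Stack: []
LOAD_FAST a → push 24. Stack: [24]
LOAD_CONST → push 6. Stack: [24, 6]
BINARY_OP - → 24 - 6 = 18. Stack: [18]
STORE_FAST w → w=18. Stack: []
LOAD_FAST_LOAD_FAST m,m → push -207,-207. Stack: [-207, -207]
BINARY_OP - → -207 - -207 = 0. Stack: [0]
STORE_FAST x → x=0. Stack: []
LOAD_FAST_LOAD_FAST w,w → push 18,18. Stack: [18, 18]
BINARY_OP * → 18 * 18 = 324. Stack: [324]
STORE_FAST v → v=324. Stack: []
LOAD_FAST v → push 324. Stack: [324]
RETURN_VALUE → return 324.

324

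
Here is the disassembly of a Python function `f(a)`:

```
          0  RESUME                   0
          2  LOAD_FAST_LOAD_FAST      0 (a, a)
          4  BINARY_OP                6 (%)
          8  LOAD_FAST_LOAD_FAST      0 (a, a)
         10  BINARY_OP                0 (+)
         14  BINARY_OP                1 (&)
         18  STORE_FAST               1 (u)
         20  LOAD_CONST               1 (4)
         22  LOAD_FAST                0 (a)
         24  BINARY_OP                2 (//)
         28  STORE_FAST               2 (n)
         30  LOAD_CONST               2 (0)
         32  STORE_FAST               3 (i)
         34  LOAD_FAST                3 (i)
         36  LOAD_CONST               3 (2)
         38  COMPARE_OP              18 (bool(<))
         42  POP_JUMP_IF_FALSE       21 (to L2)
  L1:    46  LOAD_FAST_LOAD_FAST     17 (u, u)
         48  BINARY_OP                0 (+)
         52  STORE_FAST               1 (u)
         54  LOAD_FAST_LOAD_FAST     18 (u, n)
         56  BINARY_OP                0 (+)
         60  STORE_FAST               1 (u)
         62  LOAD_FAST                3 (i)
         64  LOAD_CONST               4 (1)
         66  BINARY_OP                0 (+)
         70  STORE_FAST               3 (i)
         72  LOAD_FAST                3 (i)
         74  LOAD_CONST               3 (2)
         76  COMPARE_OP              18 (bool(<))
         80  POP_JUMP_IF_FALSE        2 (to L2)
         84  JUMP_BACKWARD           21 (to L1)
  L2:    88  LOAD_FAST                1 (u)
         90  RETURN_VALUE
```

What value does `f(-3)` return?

LOAD_FAST_LOAD_FAST a,a → push -3,-3. Stack: [-3, -3]
BINARY_OP % → -3 % -3 = 0. Stack: [0]
LOAD_FAST_LOAD_FAST a,a → push -3,-3. Stack: [0, -3, -3]
BINARY_OP + → -3 + -3 = -6. Stack: [0, -6]
BINARY_OP & → 0 & -6 = 0. Stack: [0]
STORE_FAST u → u=0. Stack: []
LOAD_CONST → push 4. Stack: [4]
LOAD_FAST a → push -3. Stack: [4, -3]
BINARY_OP // → 4 // -3 = -2. Stack: [-2]
STORE_FAST n → n=-2. Stack: []
LOAD_CONST → push 0. Stack: [0]
STORE_FAST i → i=0. Stack: []
LOAD_FAST i → push 0. Stack: [0]
LOAD_CONST → push 2. Stack: [0, 2]
COMPARE_OP bool(<) → 0 vs 2 = True. Stack: [True]
POP_JUMP_IF_FALSE → pop True; no jump. Stack: []
LOAD_FAST_LOAD_FAST u,u → push 0,0. Stack: [0, 0]
BINARY_OP + → 0 + 0 = 0. Stack: [0]
STORE_FAST u → u=0. Stack: []
LOAD_FAST_LOAD_FAST u,n → push 0,-2. Stack: [0, -2]
BINARY_OP + → 0 + -2 = -2. Stack: [-2]
STORE_FAST u → u=-2. Stack: []
LOAD_FAST i → push 0. Stack: [0]
LOAD_CONST → push 1. Stack: [0, 1]
BINARY_OP + → 0 + 1 = 1. Stack: [1]
STORE_FAST i → i=1. Stack: []
LOAD_FAST i → push 1. Stack: [1]
LOAD_CONST → push 2. Stack: [1, 2]
COMPARE_OP bool(<) → 1 vs 2 = True. Stack: [True]
POP_JUMP_IF_FALSE → pop True; no jump. Stack: []
LOAD_FAST_LOAD_FAST u,u → push -2,-2. Stack: [-2, -2]
BINARY_OP + → -2 + -2 = -4. Stack: [-4]
STORE_FAST u → u=-4. Stack: []
LOAD_FAST_LOAD_FAST u,n → push -4,-2. Stack: [-4, -2]
BINARY_OP + → -4 + -2 = -6. Stack: [-6]
STORE_FAST u → u=-6. Stack: []
LOAD_FAST i → push 1. Stack: [1]
LOAD_CONST → push 1. Stack: [1, 1]
BINARY_OP + → 1 + 1 = 2. Stack: [2]
STORE_FAST i → i=2. Stack: []
LOAD_FAST i → push 2. Stack: [2]
LOAD_CONST → push 2. Stack: [2, 2]
COMPARE_OP bool(<) → 2 vs 2 = False. Stack: [False]
POP_JUMP_IF_FALSE → pop False; jump. Stack: []
LOAD_FAST u → push -6. Stack: [-6]
RETURN_VALUE → return -6.

-6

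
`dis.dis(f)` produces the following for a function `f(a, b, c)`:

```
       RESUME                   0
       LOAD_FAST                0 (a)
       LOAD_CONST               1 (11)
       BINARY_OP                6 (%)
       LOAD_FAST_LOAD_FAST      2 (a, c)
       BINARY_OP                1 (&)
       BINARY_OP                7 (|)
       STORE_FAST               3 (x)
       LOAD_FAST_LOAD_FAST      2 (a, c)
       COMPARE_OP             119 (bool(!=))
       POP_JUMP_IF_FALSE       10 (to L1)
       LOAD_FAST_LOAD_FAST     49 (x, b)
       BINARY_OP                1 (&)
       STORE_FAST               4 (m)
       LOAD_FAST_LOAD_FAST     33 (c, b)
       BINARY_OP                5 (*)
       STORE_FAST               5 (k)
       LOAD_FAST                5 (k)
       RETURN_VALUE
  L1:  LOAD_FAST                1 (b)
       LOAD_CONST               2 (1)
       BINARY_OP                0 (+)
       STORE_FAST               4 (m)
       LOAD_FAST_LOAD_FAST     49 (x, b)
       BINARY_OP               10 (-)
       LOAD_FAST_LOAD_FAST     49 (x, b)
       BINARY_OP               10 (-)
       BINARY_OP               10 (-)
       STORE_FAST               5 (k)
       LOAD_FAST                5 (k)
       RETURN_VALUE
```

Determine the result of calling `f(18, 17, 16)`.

LOAD_FAST a → push 18. Stack: [18]
LOAD_CONST → push 11. Stack: [18, 11]
BINARY_OP % → 18 % 11 = 7. Stack: [7]
LOAD_FAST_LOAD_FAST a,c → push 18,16. Stack: [7, 18, 16]
BINARY_OP & → 18 & 16 = 16. Stack: [7, 16]
BINARY_OP | → 7 | 16 = 23. Stack: [23]
STORE_FAST x → x=23. Stack: []
LOAD_FAST_LOAD_FAST a,c → push 18,16. Stack: [18, 16]
COMPARE_OP bool(!=) → 18 vs 16 = True. Stack: [True]
POP_JUMP_IF_FALSE → pop True; no jump. Stack: []
LOAD_FAST_LOAD_FAST x,b → push 23,17. Stack: [23, 17]
BINARY_OP & → 23 & 17 = 17. Stack: [17]
STORE_FAST m → m=17. Stack: []
LOAD_FAST_LOAD_FAST c,b → push 16,17. Stack: [16, 17]
BINARY_OP * → 16 * 17 = 272. Stack: [272]
STORE_FAST k → k=272. Stack: []
LOAD_FAST k → push 272. Stack: [272]
RETURN_VALUE → return 272.

272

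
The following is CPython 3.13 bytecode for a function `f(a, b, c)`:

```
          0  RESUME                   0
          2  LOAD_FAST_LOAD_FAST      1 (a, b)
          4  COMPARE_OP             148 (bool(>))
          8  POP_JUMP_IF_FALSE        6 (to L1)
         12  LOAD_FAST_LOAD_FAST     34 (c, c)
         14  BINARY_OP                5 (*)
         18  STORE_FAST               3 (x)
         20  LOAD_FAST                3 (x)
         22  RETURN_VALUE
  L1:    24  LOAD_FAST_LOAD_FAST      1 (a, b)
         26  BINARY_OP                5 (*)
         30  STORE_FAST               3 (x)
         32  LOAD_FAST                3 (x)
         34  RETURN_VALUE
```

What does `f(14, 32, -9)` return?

LOAD_FAST_LOAD_FAST a,b → push 14,32. Stack: [14, 32]
COMPARE_OP bool(>) → 14 vs 32 = False. Stack: [False]
POP_JUMP_IF_FALSE → pop False; jump. Stack: []
LOAD_FAST_LOAD_FAST a,b → push 14,32. Stack: [14, 32]
BINARY_OP * → 14 * 32 = 448. Stack: [448]
STORE_FAST x → x=448. Stack: []
LOAD_FAST x → push 448. Stack: [448]
RETURN_VALUE → return 448.

448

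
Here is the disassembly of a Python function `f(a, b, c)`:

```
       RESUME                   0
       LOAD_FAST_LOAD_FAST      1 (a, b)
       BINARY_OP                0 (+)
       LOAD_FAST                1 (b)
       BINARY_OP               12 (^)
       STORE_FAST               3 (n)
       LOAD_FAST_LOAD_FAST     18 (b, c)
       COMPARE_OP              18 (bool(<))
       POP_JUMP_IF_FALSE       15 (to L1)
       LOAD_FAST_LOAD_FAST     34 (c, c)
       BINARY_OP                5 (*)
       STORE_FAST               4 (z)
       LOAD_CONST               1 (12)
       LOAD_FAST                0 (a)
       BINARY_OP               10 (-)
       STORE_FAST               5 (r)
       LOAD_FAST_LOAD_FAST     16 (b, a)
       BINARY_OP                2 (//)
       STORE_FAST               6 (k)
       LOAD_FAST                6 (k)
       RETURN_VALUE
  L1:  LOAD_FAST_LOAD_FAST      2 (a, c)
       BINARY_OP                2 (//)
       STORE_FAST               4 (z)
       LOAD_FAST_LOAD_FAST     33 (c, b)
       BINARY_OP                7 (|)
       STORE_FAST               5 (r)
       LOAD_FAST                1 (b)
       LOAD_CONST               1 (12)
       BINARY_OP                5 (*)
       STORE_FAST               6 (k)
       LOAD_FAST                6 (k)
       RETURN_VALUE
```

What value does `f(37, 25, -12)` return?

LOAD_FAST_LOAD_FAST a,b → push 37,25. Stack: [37, 25]
BINARY_OP + → 37 + 25 = 62. Stack: [62]
LOAD_FAST b → push 25. Stack: [62, 25]
BINARY_OP ^ → 62 ^ 25 = 39. Stack: [39]
STORE_FAST n → n=39. Stack: []
LOAD_FAST_LOAD_FAST b,c → push 25,-12. Stack: [25, -12]
COMPARE_OP bool(<) → 25 vs -12 = False. Stack: [False]
POP_JUMP_IF_FALSE → pop False; jump. Stack: []
LOAD_FAST_LOAD_FAST a,c → push 37,-12. Stack: [37, -12]
BINARY_OP // → 37 // -12 = -4. Stack: [-4]
STORE_FAST z → z=-4. Stack: []
LOAD_FAST_LOAD_FAST c,b → push -12,25. Stack: [-12, 25]
BINARY_OP | → -12 | 25 = -3. Stack: [-3]
STORE_FAST r → r=-3. Stack: []
LOAD_FAST b → push 25. Stack: [25]
LOAD_CONST → push 12. Stack: [25, 12]
BINARY_OP * → 25 * 12 = 300. Stack: [300]
STORE_FAST k → k=300. Stack: []
LOAD_FAST k → push 300. Stack: [300]
RETURN_VALUE → return 300.

300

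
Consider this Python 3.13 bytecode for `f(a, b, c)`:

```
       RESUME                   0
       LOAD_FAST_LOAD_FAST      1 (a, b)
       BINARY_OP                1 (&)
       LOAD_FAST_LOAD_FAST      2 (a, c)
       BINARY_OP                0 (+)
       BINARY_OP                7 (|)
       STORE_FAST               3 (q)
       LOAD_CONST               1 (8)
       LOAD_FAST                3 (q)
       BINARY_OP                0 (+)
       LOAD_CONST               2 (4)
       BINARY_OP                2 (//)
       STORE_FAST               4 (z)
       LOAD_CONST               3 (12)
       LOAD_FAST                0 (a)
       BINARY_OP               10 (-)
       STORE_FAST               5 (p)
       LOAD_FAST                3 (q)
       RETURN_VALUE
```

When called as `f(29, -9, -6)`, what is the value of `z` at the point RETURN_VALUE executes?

LOAD_FAST_LOAD_FAST a,b → push 29,-9. Stack: [29, -9]
BINARY_OP & → 29 & -9 = 21. Stack: [21]
LOAD_FAST_LOAD_FAST a,c → push 29,-6. Stack: [21, 29, -6]
BINARY_OP + → 29 + -6 = 23. Stack: [21, 23]
BINARY_OP | → 21 | 23 = 23. Stack: [23]
STORE_FAST q → q=23. Stack: []
LOAD_CONST → push 8. Stack: [8]
LOAD_FAST q → push 23. Stack: [8, 23]
BINARY_OP + → 8 + 23 = 31. Stack: [31]
LOAD_CONST → push 4. Stack: [31, 4]
BINARY_OP // → 31 // 4 = 7. Stack: [7]
STORE_FAST z → z=7. Stack: []
LOAD_CONST → push 12. Stack: [12]
LOAD_FAST a → push 29. Stack: [12, 29]
BINARY_OP - → 12 - 29 = -17. Stack: [-17]
STORE_FAST p → p=-17. Stack: []
LOAD_FAST q → push 23. Stack: [23]
RETURN_VALUE → return 23.

7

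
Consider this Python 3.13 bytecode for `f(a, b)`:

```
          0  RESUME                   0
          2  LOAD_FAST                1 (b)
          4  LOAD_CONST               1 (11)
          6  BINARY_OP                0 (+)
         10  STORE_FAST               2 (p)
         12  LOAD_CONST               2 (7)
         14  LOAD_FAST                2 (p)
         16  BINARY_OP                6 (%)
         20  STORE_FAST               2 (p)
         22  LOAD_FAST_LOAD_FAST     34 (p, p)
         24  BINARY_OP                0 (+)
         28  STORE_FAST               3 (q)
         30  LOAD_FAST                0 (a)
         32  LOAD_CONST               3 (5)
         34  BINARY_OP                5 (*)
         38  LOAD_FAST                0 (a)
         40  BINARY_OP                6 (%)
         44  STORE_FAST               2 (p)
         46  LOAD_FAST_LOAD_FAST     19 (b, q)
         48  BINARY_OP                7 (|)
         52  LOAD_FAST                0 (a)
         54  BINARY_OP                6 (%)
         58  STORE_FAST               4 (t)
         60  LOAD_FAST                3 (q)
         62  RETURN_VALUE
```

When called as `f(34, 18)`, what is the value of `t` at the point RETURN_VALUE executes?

LOAD_FAST b → push 18. Stack: [18]
LOAD_CONST → push 11. Stack: [18, 11]
BINARY_OP + → 18 + 11 = 29. Stack: [29]
STORE_FAST p → p=29. Stack: []
LOAD_CONST → push 7. Stack: [7]
LOAD_FAST p → push 29. Stack: [7, 29]
BINARY_OP % → 7 % 29 = 7. Stack: [7]
STORE_FAST p → p=7. Stack: []
LOAD_FAST_LOAD_FAST p,p → push 7,7. Stack: [7, 7]
BINARY_OP + → 7 + 7 = 14. Stack: [14]
STORE_FAST q → q=14. Stack: []
LOAD_FAST a → push 34. Stack: [34]
LOAD_CONST → push 5. Stack: [34, 5]
BINARY_OP * → 34 * 5 = 170. Stack: [170]
LOAD_FAST a → push 34. Stack: [170, 34]
BINARY_OP % → 170 % 34 = 0. Stack: [0]
STORE_FAST p → p=0. Stack: []
LOAD_FAST_LOAD_FAST b,q → push 18,14. Stack: [18, 14]
BINARY_OP | → 18 | 14 = 30. Stack: [30]
LOAD_FAST a → push 34. Stack: [30, 34]
BINARY_OP % → 30 % 34 = 30. Stack: [30]
STORE_FAST t → t=30. Stack: []
LOAD_FAST q → push 14. Stack: [14]
RETURN_VALUE → return 14.

30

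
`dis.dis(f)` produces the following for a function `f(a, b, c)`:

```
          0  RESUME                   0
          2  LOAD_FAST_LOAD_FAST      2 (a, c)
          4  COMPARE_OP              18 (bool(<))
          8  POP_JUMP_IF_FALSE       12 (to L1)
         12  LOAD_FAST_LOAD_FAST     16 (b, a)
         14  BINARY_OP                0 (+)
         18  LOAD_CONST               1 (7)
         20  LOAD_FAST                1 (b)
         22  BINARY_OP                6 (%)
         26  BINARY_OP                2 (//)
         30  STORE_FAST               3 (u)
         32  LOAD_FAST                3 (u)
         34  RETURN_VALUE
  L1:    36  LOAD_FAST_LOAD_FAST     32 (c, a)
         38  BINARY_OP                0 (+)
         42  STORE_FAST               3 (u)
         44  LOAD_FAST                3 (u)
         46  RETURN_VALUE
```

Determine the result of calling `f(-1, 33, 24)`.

LOAD_FAST_LOAD_FAST a,c → push -1,24. Stack: [-1, 24]
COMPARE_OP bool(<) → -1 vs 24 = True. Stack: [True]
POP_JUMP_IF_FALSE → pop True; no jump. Stack: []
LOAD_FAST_LOAD_FAST b,a → push 33,-1. Stack: [33, -1]
BINARY_OP + → 33 + -1 = 32. Stack: [32]
LOAD_CONST → push 7. Stack: [32, 7]
LOAD_FAST b → push 33. Stack: [32, 7, 33]
BINARY_OP % → 7 % 33 = 7. Stack: [32, 7]
BINARY_OP // → 32 // 7 = 4. Stack: [4]
STORE_FAST u → u=4. Stack: []
LOAD_FAST u → push 4. Stack: [4]
RETURN_VALUE → return 4.

4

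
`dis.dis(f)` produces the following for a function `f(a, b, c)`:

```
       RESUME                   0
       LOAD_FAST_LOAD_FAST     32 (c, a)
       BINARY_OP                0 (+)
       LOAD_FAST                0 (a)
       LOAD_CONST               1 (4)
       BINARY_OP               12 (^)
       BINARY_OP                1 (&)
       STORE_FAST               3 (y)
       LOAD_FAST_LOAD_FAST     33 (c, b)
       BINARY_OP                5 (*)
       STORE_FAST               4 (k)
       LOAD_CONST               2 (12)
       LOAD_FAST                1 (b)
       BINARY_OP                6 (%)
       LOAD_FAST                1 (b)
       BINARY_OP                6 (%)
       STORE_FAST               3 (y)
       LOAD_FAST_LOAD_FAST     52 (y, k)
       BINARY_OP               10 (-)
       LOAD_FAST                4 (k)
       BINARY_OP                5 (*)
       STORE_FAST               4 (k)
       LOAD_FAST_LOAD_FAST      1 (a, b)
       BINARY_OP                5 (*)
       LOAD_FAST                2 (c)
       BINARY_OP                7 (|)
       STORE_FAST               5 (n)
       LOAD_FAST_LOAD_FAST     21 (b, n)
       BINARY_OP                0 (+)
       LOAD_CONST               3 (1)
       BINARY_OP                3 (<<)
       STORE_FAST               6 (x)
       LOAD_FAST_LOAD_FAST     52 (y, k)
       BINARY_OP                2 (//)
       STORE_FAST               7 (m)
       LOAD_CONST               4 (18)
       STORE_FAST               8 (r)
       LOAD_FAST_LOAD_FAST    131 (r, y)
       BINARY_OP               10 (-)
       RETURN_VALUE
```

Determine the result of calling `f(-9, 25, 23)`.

LOAD_FAST_LOAD_FAST c,a → push 23,-9. Stack: [23, -9]
BINARY_OP + → 23 + -9 = 14. Stack: [14]
LOAD_FAST a → push -9. Stack: [14, -9]
LOAD_CONST → push 4. Stack: [14, -9, 4]
BINARY_OP ^ → -9 ^ 4 = -13. Stack: [14, -13]
BINARY_OP & → 14 & -13 = 2. Stack: [2]
STORE_FAST y → y=2. Stack: []
LOAD_FAST_LOAD_FAST c,b → push 23,25. Stack: [23, 25]
BINARY_OP * → 23 * 25 = 575. Stack: [575]
STORE_FAST k → k=575. Stack: []
LOAD_CONST → push 12. Stack: [12]
LOAD_FAST b → push 25. Stack: [12, 25]
BINARY_OP % → 12 % 25 = 12. Stack: [12]
LOAD_FAST b → push 25. Stack: [12, 25]
BINARY_OP % → 12 % 25 = 12. Stack: [12]
STORE_FAST y → y=12. Stack: []
LOAD_FAST_LOAD_FAST y,k → push 12,575. Stack: [12, 575]
BINARY_OP - → 12 - 575 = -563. Stack: [-563]
LOAD_FAST k → push 575. Stack: [-563, 575]
BINARY_OP * → -563 * 575 = -323725. Stack: [-323725]
STORE_FAST k → k=-323725. Stack: []
LOAD_FAST_LOAD_FAST a,b → push -9,25. Stack: [-9, 25]
BINARY_OP * → -9 * 25 = -225. Stack: [-225]
LOAD_FAST c → push 23. Stack: [-225, 23]
BINARY_OP | → -225 | 23 = -225. Stack: [-225]
STORE_FAST n → n=-225. Stack: []
LOAD_FAST_LOAD_FAST b,n → push 25,-225. Stack: [25, -225]
BINARY_OP + → 25 + -225 = -200. Stack: [-200]
LOAD_CONST → push 1. Stack: [-200, 1]
BINARY_OP << → -200 << 1 = -400. Stack: [-400]
STORE_FAST x → x=-400. Stack: []
LOAD_FAST_LOAD_FAST y,k → push 12,-323725. Stack: [12, -323725]
BINARY_OP // → 12 // -323725 = -1. Stack: [-1]
STORE_FAST m → m=-1. Stack: []
LOAD_CONST → push 18. Stack: [18]
STORE_FAST r → r=18. Stack: []
LOAD_FAST_LOAD_FAST r,y → push 18,12. Stack: [18, 12]
BINARY_OP - → 18 - 12 = 6. Stack: [6]
RETURN_VALUE → return 6.

6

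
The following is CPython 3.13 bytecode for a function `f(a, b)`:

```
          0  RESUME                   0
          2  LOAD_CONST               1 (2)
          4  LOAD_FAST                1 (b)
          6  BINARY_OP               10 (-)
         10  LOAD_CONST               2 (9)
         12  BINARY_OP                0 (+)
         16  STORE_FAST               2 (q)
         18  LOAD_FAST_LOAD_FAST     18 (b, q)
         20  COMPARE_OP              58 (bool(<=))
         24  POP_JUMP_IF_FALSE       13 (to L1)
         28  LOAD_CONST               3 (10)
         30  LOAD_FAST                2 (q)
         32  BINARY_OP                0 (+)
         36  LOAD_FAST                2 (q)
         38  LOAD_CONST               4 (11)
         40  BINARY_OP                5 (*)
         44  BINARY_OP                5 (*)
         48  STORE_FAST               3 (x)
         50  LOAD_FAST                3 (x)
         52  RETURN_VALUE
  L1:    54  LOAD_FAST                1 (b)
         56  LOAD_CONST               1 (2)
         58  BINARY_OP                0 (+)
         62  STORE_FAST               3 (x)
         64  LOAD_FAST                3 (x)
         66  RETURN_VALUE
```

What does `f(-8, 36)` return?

38

LOAD_CONST → push 2. Stack: [2]
LOAD_FAST b → push 36. Stack: [2, 36]
BINARY_OP - → 2 - 36 = -34. Stack: [-34]
LOAD_CONST → push 9. Stack: [-34, 9]
BINARY_OP + → -34 + 9 = -25. Stack: [-25]
STORE_FAST q → q=-25. Stack: []
LOAD_FAST_LOAD_FAST b,q → push 36,-25. Stack: [36, -25]
COMPARE_OP bool(<=) → 36 vs -25 = False. Stack: [False]
POP_JUMP_IF_FALSE → pop False; jump. Stack: []
LOAD_FAST b → push 36. Stack: [36]
LOAD_CONST → push 2. Stack: [36, 2]
BINARY_OP + → 36 + 2 = 38. Stack: [38]
STORE_FAST x → x=38. Stack: []
LOAD_FAST x → push 38. Stack: [38]
RETURN_VALUE → return 38.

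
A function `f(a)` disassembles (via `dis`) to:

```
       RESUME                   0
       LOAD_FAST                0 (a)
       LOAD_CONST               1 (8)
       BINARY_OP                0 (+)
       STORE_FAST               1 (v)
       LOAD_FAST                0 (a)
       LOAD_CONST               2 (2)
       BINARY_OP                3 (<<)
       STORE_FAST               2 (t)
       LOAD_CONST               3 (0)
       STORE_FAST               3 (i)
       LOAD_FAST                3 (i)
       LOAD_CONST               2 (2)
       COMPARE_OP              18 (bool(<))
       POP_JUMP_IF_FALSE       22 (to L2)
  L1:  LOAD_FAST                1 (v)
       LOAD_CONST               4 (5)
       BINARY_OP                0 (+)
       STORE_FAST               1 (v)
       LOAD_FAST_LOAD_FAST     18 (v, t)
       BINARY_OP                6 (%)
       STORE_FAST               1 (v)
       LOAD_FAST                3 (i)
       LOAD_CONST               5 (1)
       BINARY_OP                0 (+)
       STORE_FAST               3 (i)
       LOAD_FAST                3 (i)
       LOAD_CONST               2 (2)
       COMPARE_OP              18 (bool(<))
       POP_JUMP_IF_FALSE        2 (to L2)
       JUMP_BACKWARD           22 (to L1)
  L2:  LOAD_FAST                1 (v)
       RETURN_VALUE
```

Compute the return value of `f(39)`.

LOAD_FAST a → push 39. Stack: [39]
LOAD_CONST → push 8. Stack: [39, 8]
BINARY_OP + → 39 + 8 = 47. Stack: [47]
STORE_FAST v → v=47. Stack: []
LOAD_FAST a → push 39. Stack: [39]
LOAD_CONST → push 2. Stack: [39, 2]
BINARY_OP << → 39 << 2 = 156. Stack: [156]
STORE_FAST t → t=156. Stack: []
LOAD_CONST → push 0. Stack: [0]
STORE_FAST i → i=0. Stack: []
LOAD_FAST i → push 0. Stack: [0]
LOAD_CONST → push 2. Stack: [0, 2]
COMPARE_OP bool(<) → 0 vs 2 = True. Stack: [True]
POP_JUMP_IF_FALSE → pop True; no jump. Stack: []
LOAD_FAST v → push 47. Stack: [47]
LOAD_CONST → push 5. Stack: [47, 5]
BINARY_OP + → 47 + 5 = 52. Stack: [52]
STORE_FAST v → v=52. Stack: []
LOAD_FAST_LOAD_FAST v,t → push 52,156. Stack: [52, 156]
BINARY_OP % → 52 % 156 = 52. Stack: [52]
STORE_FAST v → v=52. Stack: []
LOAD_FAST i → push 0. Stack: [0]
LOAD_CONST → push 1. Stack: [0, 1]
BINARY_OP + → 0 + 1 = 1. Stack: [1]
STORE_FAST i → i=1. Stack: []
LOAD_FAST i → push 1. Stack: [1]
LOAD_CONST → push 2. Stack: [1, 2]
COMPARE_OP bool(<) → 1 vs 2 = True. Stack: [True]
POP_JUMP_IF_FALSE → pop True; no jump. Stack: []
LOAD_FAST v → push 52. Stack: [52]
LOAD_CONST → push 5. Stack: [52, 5]
BINARY_OP + → 52 + 5 = 57. Stack: [57]
STORE_FAST v → v=57. Stack: []
LOAD_FAST_LOAD_FAST v,t → push 57,156. Stack: [57, 156]
BINARY_OP % → 57 % 156 = 57. Stack: [57]
STORE_FAST v → v=57. Stack: []
LOAD_FAST i → push 1. Stack: [1]
LOAD_CONST → push 1. Stack: [1, 1]
BINARY_OP + → 1 + 1 = 2. Stack: [2]
STORE_FAST i → i=2. Stack: []
LOAD_FAST i → push 2. Stack: [2]
LOAD_CONST → push 2. Stack: [2, 2]
COMPARE_OP bool(<) → 2 vs 2 = False. Stack: [False]
POP_JUMP_IF_FALSE → pop False; jump. Stack: []
LOAD_FAST v → push 57. Stack: [57]
RETURN_VALUE → return 57.

57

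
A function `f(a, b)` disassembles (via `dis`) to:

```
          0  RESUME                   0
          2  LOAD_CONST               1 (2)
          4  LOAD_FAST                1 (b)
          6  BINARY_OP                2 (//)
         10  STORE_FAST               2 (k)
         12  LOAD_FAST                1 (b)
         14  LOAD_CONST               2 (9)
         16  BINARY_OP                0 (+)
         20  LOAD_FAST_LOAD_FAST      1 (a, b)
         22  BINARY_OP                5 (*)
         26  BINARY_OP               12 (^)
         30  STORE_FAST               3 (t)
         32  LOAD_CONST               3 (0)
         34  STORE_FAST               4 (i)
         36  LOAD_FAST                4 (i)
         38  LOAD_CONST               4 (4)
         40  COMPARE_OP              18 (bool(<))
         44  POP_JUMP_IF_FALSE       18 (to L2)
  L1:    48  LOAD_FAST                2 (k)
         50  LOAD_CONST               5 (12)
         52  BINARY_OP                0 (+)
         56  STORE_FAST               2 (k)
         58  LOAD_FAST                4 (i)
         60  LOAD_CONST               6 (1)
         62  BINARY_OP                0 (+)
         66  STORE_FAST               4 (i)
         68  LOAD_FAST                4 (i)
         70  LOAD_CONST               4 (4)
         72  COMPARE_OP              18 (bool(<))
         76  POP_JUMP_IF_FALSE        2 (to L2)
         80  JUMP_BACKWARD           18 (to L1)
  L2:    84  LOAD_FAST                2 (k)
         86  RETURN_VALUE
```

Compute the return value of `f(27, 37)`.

48

LOAD_CONST → push 2. Stack: [2]
LOAD_FAST b → push 37. Stack: [2, 37]
BINARY_OP // → 2 // 37 = 0. Stack: [0]
STORE_FAST k → k=0. Stack: []
LOAD_FAST b → push 37. Stack: [37]
LOAD_CONST → push 9. Stack: [37, 9]
BINARY_OP + → 37 + 9 = 46. Stack: [46]
LOAD_FAST_LOAD_FAST a,b → push 27,37. Stack: [46, 27, 37]
BINARY_OP * → 27 * 37 = 999. Stack: [46, 999]
BINARY_OP ^ → 46 ^ 999 = 969. Stack: [969]
STORE_FAST t → t=969. Stack: []
LOAD_CONST → push 0. Stack: [0]
STORE_FAST i → i=0. Stack: []
LOAD_FAST i → push 0. Stack: [0]
LOAD_CONST → push 4. Stack: [0, 4]
COMPARE_OP bool(<) → 0 vs 4 = True. Stack: [True]
POP_JUMP_IF_FALSE → pop True; no jump. Stack: []
LOAD_FAST k → push 0. Stack: [0]
LOAD_CONST → push 12. Stack: [0, 12]
BINARY_OP + → 0 + 12 = 12. Stack: [12]
STORE_FAST k → k=12. Stack: []
LOAD_FAST i → push 0. Stack: [0]
LOAD_CONST → push 1. Stack: [0, 1]
BINARY_OP + → 0 + 1 = 1. Stack: [1]
STORE_FAST i → i=1. Stack: []
LOAD_FAST i → push 1. Stack: [1]
LOAD_CONST → push 4. Stack: [1, 4]
COMPARE_OP bool(<) → 1 vs 4 = True. Stack: [True]
POP_JUMP_IF_FALSE → pop True; no jump. Stack: []
LOAD_FAST k → push 12. Stack: [12]
LOAD_CONST → push 12. Stack: [12, 12]
BINARY_OP + → 12 + 12 = 24. Stack: [24]
STORE_FAST k → k=24. Stack: []
LOAD_FAST i → push 1. Stack: [1]
LOAD_CONST → push 1. Stack: [1, 1]
BINARY_OP + → 1 + 1 = 2. Stack: [2]
STORE_FAST i → i=2. Stack: []
LOAD_FAST i → push 2. Stack: [2]
LOAD_CONST → push 4. Stack: [2, 4]
COMPARE_OP bool(<) → 2 vs 4 = True. Stack: [True]
POP_JUMP_IF_FALSE → pop True; no jump. Stack: []
LOAD_FAST k → push 24. Stack: [24]
LOAD_CONST → push 12. Stack: [24, 12]
BINARY_OP + → 24 + 12 = 36. Stack: [36]
STORE_FAST k → k=36. Stack: []
LOAD_FAST i → push 2. Stack: [2]
LOAD_CONST → push 1. Stack: [2, 1]
BINARY_OP + → 2 + 1 = 3. Stack: [3]
STORE_FAST i → i=3. Stack: []
LOAD_FAST i → push 3. Stack: [3]
LOAD_CONST → push 4. Stack: [3, 4]
COMPARE_OP bool(<) → 3 vs 4 = True. Stack: [True]
POP_JUMP_IF_FALSE → pop True; no jump. Stack: []
LOAD_FAST k → push 36. Stack: [36]
LOAD_CONST → push 12. Stack: [36, 12]
BINARY_OP + → 36 + 12 = 48. Stack: [48]
STORE_FAST k → k=48. Stack: []
LOAD_FAST i → push 3. Stack: [3]
LOAD_CONST → push 1. Stack: [3, 1]
BINARY_OP + → 3 + 1 = 4. Stack: [4]
STORE_FAST i → i=4. Stack: []
LOAD_FAST i → push 4. Stack: [4]
LOAD_CONST → push 4. Stack: [4, 4]
COMPARE_OP bool(<) → 4 vs 4 = False. Stack: [False]
POP_JUMP_IF_FALSE → pop False; jump. Stack: []
LOAD_FAST k → push 48. Stack: [48]
RETURN_VALUE → return 48.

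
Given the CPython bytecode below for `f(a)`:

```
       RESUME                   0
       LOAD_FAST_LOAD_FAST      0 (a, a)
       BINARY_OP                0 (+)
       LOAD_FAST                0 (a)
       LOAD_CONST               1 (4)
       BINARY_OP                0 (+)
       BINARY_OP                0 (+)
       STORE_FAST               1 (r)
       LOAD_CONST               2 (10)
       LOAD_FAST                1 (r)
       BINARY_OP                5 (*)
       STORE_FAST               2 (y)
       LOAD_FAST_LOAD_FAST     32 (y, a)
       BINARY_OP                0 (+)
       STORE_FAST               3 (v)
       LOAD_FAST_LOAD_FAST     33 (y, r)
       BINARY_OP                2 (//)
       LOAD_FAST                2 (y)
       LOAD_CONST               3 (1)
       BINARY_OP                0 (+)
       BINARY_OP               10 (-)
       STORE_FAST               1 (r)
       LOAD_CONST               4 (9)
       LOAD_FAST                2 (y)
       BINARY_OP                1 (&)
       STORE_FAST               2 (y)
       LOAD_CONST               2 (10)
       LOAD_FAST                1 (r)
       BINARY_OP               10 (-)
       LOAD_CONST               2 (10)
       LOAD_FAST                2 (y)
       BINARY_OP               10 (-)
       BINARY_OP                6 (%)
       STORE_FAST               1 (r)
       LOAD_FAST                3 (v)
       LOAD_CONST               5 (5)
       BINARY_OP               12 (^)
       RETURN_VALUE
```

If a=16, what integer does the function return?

541

LOAD_FAST_LOAD_FAST a,a → push 16,16. Stack: [16, 16]
BINARY_OP + → 16 + 16 = 32. Stack: [32]
LOAD_FAST a → push 16. Stack: [32, 16]
LOAD_CONST → push 4. Stack: [32, 16, 4]
BINARY_OP + → 16 + 4 = 20. Stack: [32, 20]
BINARY_OP + → 32 + 20 = 52. Stack: [52]
STORE_FAST r → r=52. Stack: []
LOAD_CONST → push 10. Stack: [10]
LOAD_FAST r → push 52. Stack: [10, 52]
BINARY_OP * → 10 * 52 = 520. Stack: [520]
STORE_FAST y → y=520. Stack: []
LOAD_FAST_LOAD_FAST y,a → push 520,16. Stack: [520, 16]
BINARY_OP + → 520 + 16 = 536. Stack: [536]
STORE_FAST v → v=536. Stack: []
LOAD_FAST_LOAD_FAST y,r → push 520,52. Stack: [520, 52]
BINARY_OP // → 520 // 52 = 10. Stack: [10]
LOAD_FAST y → push 520. Stack: [10, 520]
LOAD_CONST → push 1. Stack: [10, 520, 1]
BINARY_OP + → 520 + 1 = 521. Stack: [10, 521]
BINARY_OP - → 10 - 521 = -511. Stack: [-511]
STORE_FAST r → r=-511. Stack: []
LOAD_CONST → push 9. Stack: [9]
LOAD_FAST y → push 520. Stack: [9, 520]
BINARY_OP & → 9 & 520 = 8. Stack: [8]
STORE_FAST y → y=8. Stack: []
LOAD_CONST → push 10. Stack: [10]
LOAD_FAST r → push -511. Stack: [10, -511]
BINARY_OP - → 10 - -511 = 521. Stack: [521]
LOAD_CONST → push 10. Stack: [521, 10]
LOAD_FAST y → push 8. Stack: [521, 10, 8]
BINARY_OP - → 10 - 8 = 2. Stack: [521, 2]
BINARY_OP % → 521 % 2 = 1. Stack: [1]
STORE_FAST r → r=1. Stack: []
LOAD_FAST v → push 536. Stack: [536]
LOAD_CONST → push 5. Stack: [536, 5]
BINARY_OP ^ → 536 ^ 5 = 541. Stack: [541]
RETURN_VALUE → return 541.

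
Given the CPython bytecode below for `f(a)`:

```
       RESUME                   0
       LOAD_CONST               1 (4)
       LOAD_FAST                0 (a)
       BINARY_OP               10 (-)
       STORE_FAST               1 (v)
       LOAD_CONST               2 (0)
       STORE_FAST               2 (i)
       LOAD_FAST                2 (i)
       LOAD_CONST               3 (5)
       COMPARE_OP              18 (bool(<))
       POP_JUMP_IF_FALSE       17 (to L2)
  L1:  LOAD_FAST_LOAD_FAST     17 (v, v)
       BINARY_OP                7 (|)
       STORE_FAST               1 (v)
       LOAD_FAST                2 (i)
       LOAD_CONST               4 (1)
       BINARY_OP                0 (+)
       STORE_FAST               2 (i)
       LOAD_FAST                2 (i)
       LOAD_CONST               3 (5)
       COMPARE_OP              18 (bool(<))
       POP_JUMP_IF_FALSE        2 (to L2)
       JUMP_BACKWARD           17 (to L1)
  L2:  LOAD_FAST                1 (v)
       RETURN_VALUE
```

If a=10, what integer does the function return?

LOAD_CONST → push 4
LOAD_FAST a → push 10
BINARY_OP - → 4 - 10 = -6
STORE_FAST v → v=-6
LOAD_CONST → push 0
STORE_FAST i → i=0
LOAD_FAST i → push 0
LOAD_CONST → push 5
COMPARE_OP bool(<) → 0 vs 5 = True
POP_JUMP_IF_FALSE → pop True; no jump
LOAD_FAST_LOAD_FAST v,v → push -6,-6
BINARY_OP | → -6 | -6 = -6
STORE_FAST v → v=-6
LOAD_FAST i → push 0
LOAD_CONST → push 1
BINARY_OP + → 0 + 1 = 1
STORE_FAST i → i=1
LOAD_FAST i → push 1
LOAD_CONST → push 5
COMPARE_OP bool(<) → 1 vs 5 = True
POP_JUMP_IF_FALSE → pop True; no jump
LOAD_FAST_LOAD_FAST v,v → push -6,-6
BINARY_OP | → -6 | -6 = -6
STORE_FAST v → v=-6
LOAD_FAST i → push 1
LOAD_CONST → push 1
BINARY_OP + → 1 + 1 = 2
STORE_FAST i → i=2
LOAD_FAST i → push 2
LOAD_CONST → push 5
COMPARE_OP bool(<) → 2 vs 5 = True
POP_JUMP_IF_FALSE → pop True; no jump
LOAD_FAST_LOAD_FAST v,v → push -6,-6
BINARY_OP | → -6 | -6 = -6
STORE_FAST v → v=-6
LOAD_FAST i → push 2
LOAD_CONST → push 1
BINARY_OP + → 2 + 1 = 3
STORE_FAST i → i=3
LOAD_FAST i → push 3
LOAD_CONST → push 5
COMPARE_OP bool(<) → 3 vs 5 = True
POP_JUMP_IF_FALSE → pop True; no jump
LOAD_FAST_LOAD_FAST v,v → push -6,-6
BINARY_OP | → -6 | -6 = -6
STORE_FAST v → v=-6
LOAD_FAST i → push 3
LOAD_CONST → push 1
BINARY_OP + → 3 + 1 = 4
STORE_FAST i → i=4
LOAD_FAST i → push 4
LOAD_CONST → push 5
COMPARE_OP bool(<) → 4 vs 5 = True
POP_JUMP_IF_FALSE → pop True; no jump
LOAD_FAST_LOAD_FAST v,v → push -6,-6
BINARY_OP | → -6 | -6 = -6
STORE_FAST v → v=-6
LOAD_FAST i → push 4
LOAD_CONST → push 1
BINARY_OP + → 4 + 1 = 5
STORE_FAST i → i=5
LOAD_FAST i → push 5
LOAD_CONST → push 5
COMPARE_OP bool(<) → 5 vs 5 = False
POP_JUMP_IF_FALSE → pop False; jump
LOAD_FAST v → push -6
RETURN_VALUE → return -6.

-6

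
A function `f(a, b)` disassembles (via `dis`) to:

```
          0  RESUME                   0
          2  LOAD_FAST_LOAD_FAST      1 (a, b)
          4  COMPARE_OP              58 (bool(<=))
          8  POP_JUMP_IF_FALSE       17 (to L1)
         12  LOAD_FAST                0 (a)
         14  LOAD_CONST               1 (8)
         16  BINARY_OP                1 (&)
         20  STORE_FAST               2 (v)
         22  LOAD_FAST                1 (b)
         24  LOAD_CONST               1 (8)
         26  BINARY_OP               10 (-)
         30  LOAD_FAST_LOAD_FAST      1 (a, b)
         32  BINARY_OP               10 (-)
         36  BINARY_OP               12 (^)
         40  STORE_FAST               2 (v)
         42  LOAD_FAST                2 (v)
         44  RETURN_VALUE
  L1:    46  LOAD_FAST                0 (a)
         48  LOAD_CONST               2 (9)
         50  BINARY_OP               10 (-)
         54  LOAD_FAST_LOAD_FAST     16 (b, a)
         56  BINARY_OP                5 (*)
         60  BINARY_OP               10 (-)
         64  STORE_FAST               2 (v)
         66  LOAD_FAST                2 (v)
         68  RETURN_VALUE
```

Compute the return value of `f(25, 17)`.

LOAD_FAST_LOAD_FAST a,b → push 25,17. Stack: [25, 17]
COMPARE_OP bool(<=) → 25 vs 17 = False. Stack: [False]
POP_JUMP_IF_FALSE → pop False; jump. Stack: []
LOAD_FAST a → push 25. Stack: [25]
LOAD_CONST → push 9. Stack: [25, 9]
BINARY_OP - → 25 - 9 = 16. Stack: [16]
LOAD_FAST_LOAD_FAST b,a → push 17,25. Stack: [16, 17, 25]
BINARY_OP * → 17 * 25 = 425. Stack: [16, 425]
BINARY_OP - → 16 - 425 = -409. Stack: [-409]
STORE_FAST v → v=-409. Stack: []
LOAD_FAST v → push -409. Stack: [-409]
RETURN_VALUE → return -409.

-409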